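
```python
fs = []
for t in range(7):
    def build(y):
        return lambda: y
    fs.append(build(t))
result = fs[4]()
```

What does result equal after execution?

Step 1: build(t) creates a new scope capturing y = t at call time.
Step 2: fs[4] = build(4), so its lambda captures y = 4.
Step 3: result = 4 (closure factory fixes late binding)

The answer is 4.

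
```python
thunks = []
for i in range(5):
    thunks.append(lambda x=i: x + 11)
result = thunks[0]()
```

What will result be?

Step 1: Default argument x=i captures i's value at definition time.
Step 2: thunks[0] was defined when i = 0, so x defaults to 0.
Step 3: result = 0 + 11 = 11 (default arg fixes the late binding issue)

The answer is 11.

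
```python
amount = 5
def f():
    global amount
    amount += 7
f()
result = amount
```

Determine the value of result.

Step 1: amount = 5 globally.
Step 2: f() modifies global amount: amount += 7 = 12.
Step 3: result = 12

The answer is 12.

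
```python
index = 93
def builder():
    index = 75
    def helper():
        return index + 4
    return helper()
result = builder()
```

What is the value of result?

Step 1: builder() shadows global index with index = 75.
Step 2: helper() finds index = 75 in enclosing scope, computes 75 + 4 = 79.
Step 3: result = 79

The answer is 79.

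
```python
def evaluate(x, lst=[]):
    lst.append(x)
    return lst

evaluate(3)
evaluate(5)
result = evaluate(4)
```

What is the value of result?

Step 1: Mutable default argument gotcha! The list [] is created once.
Step 2: Each call appends to the SAME list: [3], [3, 5], [3, 5, 4].
Step 3: result = [3, 5, 4]

The answer is [3, 5, 4].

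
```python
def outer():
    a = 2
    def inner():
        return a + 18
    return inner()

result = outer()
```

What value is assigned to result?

Step 1: outer() defines a = 2.
Step 2: inner() reads a = 2 from enclosing scope, returns 2 + 18 = 20.
Step 3: result = 20

The answer is 20.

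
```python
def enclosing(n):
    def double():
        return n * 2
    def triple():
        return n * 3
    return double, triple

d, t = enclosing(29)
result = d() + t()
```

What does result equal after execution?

Step 1: Both closures capture the same n = 29.
Step 2: d() = 29 * 2 = 58, t() = 29 * 3 = 87.
Step 3: result = 58 + 87 = 145

The answer is 145.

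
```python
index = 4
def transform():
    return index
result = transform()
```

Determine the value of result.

Step 1: index = 4 is defined in the global scope.
Step 2: transform() looks up index. No local index exists, so Python checks the global scope via LEGB rule and finds index = 4.
Step 3: result = 4

The answer is 4.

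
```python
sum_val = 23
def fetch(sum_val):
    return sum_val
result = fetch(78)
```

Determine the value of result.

Step 1: Global sum_val = 23.
Step 2: fetch(78) takes parameter sum_val = 78, which shadows the global.
Step 3: result = 78

The answer is 78.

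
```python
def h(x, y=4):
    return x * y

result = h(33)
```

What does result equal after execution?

Step 1: h(33) uses default y = 4.
Step 2: Returns 33 * 4 = 132.
Step 3: result = 132

The answer is 132.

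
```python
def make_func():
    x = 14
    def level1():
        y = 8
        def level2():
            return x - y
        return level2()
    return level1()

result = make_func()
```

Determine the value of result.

Step 1: x = 14 in make_func. y = 8 in level1.
Step 2: level2() reads x = 14 and y = 8 from enclosing scopes.
Step 3: result = 14 - 8 = 6

The answer is 6.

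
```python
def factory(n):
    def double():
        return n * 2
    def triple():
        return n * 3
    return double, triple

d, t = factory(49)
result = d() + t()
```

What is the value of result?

Step 1: Both closures capture the same n = 49.
Step 2: d() = 49 * 2 = 98, t() = 49 * 3 = 147.
Step 3: result = 98 + 147 = 245

The answer is 245.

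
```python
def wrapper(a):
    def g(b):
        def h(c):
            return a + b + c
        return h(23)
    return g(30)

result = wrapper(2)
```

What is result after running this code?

Step 1: a = 2, b = 30, c = 23 across three nested scopes.
Step 2: h() accesses all three via LEGB rule.
Step 3: result = 2 + 30 + 23 = 55

The answer is 55.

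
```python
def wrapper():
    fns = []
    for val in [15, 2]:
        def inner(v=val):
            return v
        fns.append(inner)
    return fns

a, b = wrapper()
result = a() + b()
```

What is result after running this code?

Step 1: Default argument v=val captures val at each iteration.
Step 2: a() returns 15 (captured at first iteration), b() returns 2 (captured at second).
Step 3: result = 15 + 2 = 17

The answer is 17.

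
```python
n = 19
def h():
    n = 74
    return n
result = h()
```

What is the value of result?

Step 1: Global n = 19.
Step 2: h() creates local n = 74, shadowing the global.
Step 3: Returns local n = 74. result = 74

The answer is 74.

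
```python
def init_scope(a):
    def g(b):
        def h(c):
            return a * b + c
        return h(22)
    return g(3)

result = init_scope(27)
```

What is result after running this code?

Step 1: a = 27, b = 3, c = 22.
Step 2: h() computes a * b + c = 27 * 3 + 22 = 103.
Step 3: result = 103

The answer is 103.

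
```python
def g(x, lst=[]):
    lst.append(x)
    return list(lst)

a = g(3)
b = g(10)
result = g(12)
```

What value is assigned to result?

Step 1: Default list is shared. list() creates copies for return values.
Step 2: Internal list grows: [3] -> [3, 10] -> [3, 10, 12].
Step 3: result = [3, 10, 12]

The answer is [3, 10, 12].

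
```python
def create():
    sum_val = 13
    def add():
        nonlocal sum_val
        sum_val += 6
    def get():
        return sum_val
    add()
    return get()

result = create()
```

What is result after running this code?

Step 1: sum_val = 13. add() modifies it via nonlocal, get() reads it.
Step 2: add() makes sum_val = 13 + 6 = 19.
Step 3: get() returns 19. result = 19

The answer is 19.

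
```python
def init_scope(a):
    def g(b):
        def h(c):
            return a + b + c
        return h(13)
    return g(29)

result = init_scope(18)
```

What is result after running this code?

Step 1: a = 18, b = 29, c = 13 across three nested scopes.
Step 2: h() accesses all three via LEGB rule.
Step 3: result = 18 + 29 + 13 = 60

The answer is 60.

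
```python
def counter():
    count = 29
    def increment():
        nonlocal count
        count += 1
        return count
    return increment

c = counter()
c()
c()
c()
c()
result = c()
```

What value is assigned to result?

Step 1: counter() creates closure with count = 29.
Step 2: Each c() call increments count via nonlocal. After 5 calls: 29 + 5 = 34.
Step 3: result = 34

The answer is 34.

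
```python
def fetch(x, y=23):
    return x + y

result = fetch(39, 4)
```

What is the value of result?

Step 1: fetch(39, 4) overrides default y with 4.
Step 2: Returns 39 + 4 = 43.
Step 3: result = 43

The answer is 43.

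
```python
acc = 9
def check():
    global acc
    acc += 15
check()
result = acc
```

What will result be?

Step 1: acc = 9 globally.
Step 2: check() modifies global acc: acc += 15 = 24.
Step 3: result = 24

The answer is 24.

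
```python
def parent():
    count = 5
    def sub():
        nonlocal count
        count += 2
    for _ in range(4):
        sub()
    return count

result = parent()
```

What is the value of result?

Step 1: count = 5.
Step 2: sub() is called 4 times in a loop, each adding 2 via nonlocal.
Step 3: count = 5 + 2 * 4 = 13

The answer is 13.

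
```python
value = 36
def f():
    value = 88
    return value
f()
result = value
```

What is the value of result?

Step 1: value = 36 globally.
Step 2: f() creates a LOCAL value = 88 (no global keyword!).
Step 3: The global value is unchanged. result = 36

The answer is 36.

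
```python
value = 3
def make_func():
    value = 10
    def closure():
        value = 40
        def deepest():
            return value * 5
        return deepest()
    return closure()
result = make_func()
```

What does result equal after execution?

Step 1: deepest() looks up value through LEGB: not local, finds value = 40 in enclosing closure().
Step 2: Returns 40 * 5 = 200.
Step 3: result = 200

The answer is 200.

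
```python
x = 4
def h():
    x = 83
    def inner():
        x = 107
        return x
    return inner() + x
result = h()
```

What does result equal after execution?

Step 1: h() has local x = 83. inner() has local x = 107.
Step 2: inner() returns its local x = 107.
Step 3: h() returns 107 + its own x (83) = 190

The answer is 190.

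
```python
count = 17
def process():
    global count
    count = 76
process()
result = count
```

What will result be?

Step 1: count = 17 globally.
Step 2: process() declares global count and sets it to 76.
Step 3: After process(), global count = 76. result = 76

The answer is 76.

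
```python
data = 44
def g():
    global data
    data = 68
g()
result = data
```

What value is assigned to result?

Step 1: data = 44 globally.
Step 2: g() declares global data and sets it to 68.
Step 3: After g(), global data = 68. result = 68

The answer is 68.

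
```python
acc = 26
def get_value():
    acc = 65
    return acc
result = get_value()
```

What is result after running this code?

Step 1: Global acc = 26.
Step 2: get_value() creates local acc = 65, shadowing the global.
Step 3: Returns local acc = 65. result = 65

The answer is 65.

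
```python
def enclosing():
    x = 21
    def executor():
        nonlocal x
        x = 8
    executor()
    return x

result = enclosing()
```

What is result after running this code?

Step 1: enclosing() sets x = 21.
Step 2: executor() uses nonlocal to reassign x = 8.
Step 3: result = 8

The answer is 8.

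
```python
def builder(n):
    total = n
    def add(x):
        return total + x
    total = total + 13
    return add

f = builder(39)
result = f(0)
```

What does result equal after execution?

Step 1: builder(39) sets total = 39, then total = 39 + 13 = 52.
Step 2: Closures capture by reference, so add sees total = 52.
Step 3: f(0) returns 52 + 0 = 52

The answer is 52.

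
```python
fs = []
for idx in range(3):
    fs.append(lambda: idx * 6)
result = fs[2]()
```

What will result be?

Step 1: All lambdas reference the same variable idx (late binding).
Step 2: After the loop, idx = 2. Every lambda returns idx * 6.
Step 3: fs[2]() = 2 * 6 = 12

The answer is 12.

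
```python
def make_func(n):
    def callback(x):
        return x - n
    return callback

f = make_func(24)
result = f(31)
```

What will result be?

Step 1: make_func(24) creates a closure capturing n = 24.
Step 2: f(31) computes 31 - 24 = 7.
Step 3: result = 7

The answer is 7.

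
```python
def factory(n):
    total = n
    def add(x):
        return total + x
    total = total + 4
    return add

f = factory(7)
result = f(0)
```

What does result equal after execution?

Step 1: factory(7) sets total = 7, then total = 7 + 4 = 11.
Step 2: Closures capture by reference, so add sees total = 11.
Step 3: f(0) returns 11 + 0 = 11

The answer is 11.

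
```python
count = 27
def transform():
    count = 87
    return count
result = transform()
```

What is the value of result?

Step 1: Global count = 27.
Step 2: transform() creates local count = 87, shadowing the global.
Step 3: Returns local count = 87. result = 87

The answer is 87.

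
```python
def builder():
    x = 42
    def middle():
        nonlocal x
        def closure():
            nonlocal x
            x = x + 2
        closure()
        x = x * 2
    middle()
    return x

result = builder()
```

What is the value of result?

Step 1: x = 42.
Step 2: closure() adds 2: x = 42 + 2 = 44.
Step 3: middle() doubles: x = 44 * 2 = 88.
Step 4: result = 88

The answer is 88.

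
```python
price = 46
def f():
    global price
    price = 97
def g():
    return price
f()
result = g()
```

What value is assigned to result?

Step 1: price = 46.
Step 2: f() sets global price = 97.
Step 3: g() reads global price = 97. result = 97

The answer is 97.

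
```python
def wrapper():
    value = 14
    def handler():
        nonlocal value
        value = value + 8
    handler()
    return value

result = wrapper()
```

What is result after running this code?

Step 1: wrapper() sets value = 14.
Step 2: handler() uses nonlocal to modify value in wrapper's scope: value = 14 + 8 = 22.
Step 3: wrapper() returns the modified value = 22

The answer is 22.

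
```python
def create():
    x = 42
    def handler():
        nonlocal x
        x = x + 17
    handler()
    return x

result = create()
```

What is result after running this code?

Step 1: create() sets x = 42.
Step 2: handler() uses nonlocal to modify x in create's scope: x = 42 + 17 = 59.
Step 3: create() returns the modified x = 59

The answer is 59.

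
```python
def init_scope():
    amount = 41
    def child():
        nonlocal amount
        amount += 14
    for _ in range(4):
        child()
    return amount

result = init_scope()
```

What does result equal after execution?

Step 1: amount = 41.
Step 2: child() is called 4 times in a loop, each adding 14 via nonlocal.
Step 3: amount = 41 + 14 * 4 = 97

The answer is 97.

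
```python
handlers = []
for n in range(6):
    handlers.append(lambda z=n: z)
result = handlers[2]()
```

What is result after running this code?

Step 1: Default argument z=n captures n's value at each iteration.
Step 2: handlers[2] captured z = 2 when n was 2.
Step 3: result = 2

The answer is 2.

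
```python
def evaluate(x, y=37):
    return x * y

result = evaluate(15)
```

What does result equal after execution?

Step 1: evaluate(15) uses default y = 37.
Step 2: Returns 15 * 37 = 555.
Step 3: result = 555

The answer is 555.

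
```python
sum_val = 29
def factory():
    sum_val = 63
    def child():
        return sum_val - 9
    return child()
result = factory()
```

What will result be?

Step 1: factory() shadows global sum_val with sum_val = 63.
Step 2: child() finds sum_val = 63 in enclosing scope, computes 63 - 9 = 54.
Step 3: result = 54

The answer is 54.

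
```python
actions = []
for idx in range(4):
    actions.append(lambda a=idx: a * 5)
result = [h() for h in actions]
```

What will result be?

Step 1: Default arg a=idx captures idx at each iteration.
Step 2: actions[k] has a defaulting to k, returns k * 5.
Step 3: result = [0, 5, 10, 15]

The answer is [0, 5, 10, 15].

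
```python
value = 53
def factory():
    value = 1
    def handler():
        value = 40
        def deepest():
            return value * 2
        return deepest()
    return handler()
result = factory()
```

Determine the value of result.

Step 1: deepest() looks up value through LEGB: not local, finds value = 40 in enclosing handler().
Step 2: Returns 40 * 2 = 80.
Step 3: result = 80

The answer is 80.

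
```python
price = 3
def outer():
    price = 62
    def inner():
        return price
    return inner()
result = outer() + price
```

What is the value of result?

Step 1: Global price = 3. outer() shadows with price = 62.
Step 2: inner() returns enclosing price = 62. outer() = 62.
Step 3: result = 62 + global price (3) = 65

The answer is 65.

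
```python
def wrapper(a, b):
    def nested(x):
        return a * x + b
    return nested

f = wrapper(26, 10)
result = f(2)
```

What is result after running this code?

Step 1: wrapper(26, 10) captures a = 26, b = 10.
Step 2: f(2) computes 26 * 2 + 10 = 62.
Step 3: result = 62

The answer is 62.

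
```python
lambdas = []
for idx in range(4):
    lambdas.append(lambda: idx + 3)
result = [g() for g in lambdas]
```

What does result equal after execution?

Step 1: All lambdas capture idx by reference. After the loop, idx = 3.
Step 2: Each call returns 3 + 3 = 6.
Step 3: result = [6, 6, 6, 6]

The answer is [6, 6, 6, 6].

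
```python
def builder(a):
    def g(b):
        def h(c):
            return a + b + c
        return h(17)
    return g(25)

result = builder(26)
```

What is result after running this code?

Step 1: a = 26, b = 25, c = 17 across three nested scopes.
Step 2: h() accesses all three via LEGB rule.
Step 3: result = 26 + 25 + 17 = 68

The answer is 68.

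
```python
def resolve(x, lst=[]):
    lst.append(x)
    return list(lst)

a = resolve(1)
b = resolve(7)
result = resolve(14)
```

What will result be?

Step 1: Default list is shared. list() creates copies for return values.
Step 2: Internal list grows: [1] -> [1, 7] -> [1, 7, 14].
Step 3: result = [1, 7, 14]

The answer is [1, 7, 14].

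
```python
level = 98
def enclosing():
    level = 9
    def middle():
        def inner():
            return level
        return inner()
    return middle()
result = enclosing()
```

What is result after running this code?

Step 1: enclosing() defines level = 9. middle() and inner() have no local level.
Step 2: inner() checks local (none), enclosing middle() (none), enclosing enclosing() and finds level = 9.
Step 3: result = 9

The answer is 9.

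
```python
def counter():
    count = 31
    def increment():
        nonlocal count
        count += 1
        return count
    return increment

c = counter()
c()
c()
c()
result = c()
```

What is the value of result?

Step 1: counter() creates closure with count = 31.
Step 2: Each c() call increments count via nonlocal. After 4 calls: 31 + 4 = 35.
Step 3: result = 35

The answer is 35.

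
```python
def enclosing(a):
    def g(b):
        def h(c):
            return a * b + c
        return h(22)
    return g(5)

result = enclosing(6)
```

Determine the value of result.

Step 1: a = 6, b = 5, c = 22.
Step 2: h() computes a * b + c = 6 * 5 + 22 = 52.
Step 3: result = 52

The answer is 52.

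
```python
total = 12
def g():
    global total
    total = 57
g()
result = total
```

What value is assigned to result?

Step 1: total = 12 globally.
Step 2: g() declares global total and sets it to 57.
Step 3: After g(), global total = 57. result = 57

The answer is 57.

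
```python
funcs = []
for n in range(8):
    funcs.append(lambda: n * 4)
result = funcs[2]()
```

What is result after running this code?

Step 1: All lambdas reference the same variable n (late binding).
Step 2: After the loop, n = 7. Every lambda returns n * 4.
Step 3: funcs[2]() = 7 * 4 = 28

The answer is 28.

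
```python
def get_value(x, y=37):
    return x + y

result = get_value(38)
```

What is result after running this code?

Step 1: get_value(38) uses default y = 37.
Step 2: Returns 38 + 37 = 75.
Step 3: result = 75

The answer is 75.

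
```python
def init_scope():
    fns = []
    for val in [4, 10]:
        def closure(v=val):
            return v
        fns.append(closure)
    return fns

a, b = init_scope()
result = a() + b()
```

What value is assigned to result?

Step 1: Default argument v=val captures val at each iteration.
Step 2: a() returns 4 (captured at first iteration), b() returns 10 (captured at second).
Step 3: result = 4 + 10 = 14

The answer is 14.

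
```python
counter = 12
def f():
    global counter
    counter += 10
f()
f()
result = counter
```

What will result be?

Step 1: counter = 12.
Step 2: First f(): counter = 12 + 10 = 22.
Step 3: Second f(): counter = 22 + 10 = 32. result = 32

The answer is 32.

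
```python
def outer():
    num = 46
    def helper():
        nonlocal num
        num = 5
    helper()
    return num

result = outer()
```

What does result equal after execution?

Step 1: outer() sets num = 46.
Step 2: helper() uses nonlocal to reassign num = 5.
Step 3: result = 5

The answer is 5.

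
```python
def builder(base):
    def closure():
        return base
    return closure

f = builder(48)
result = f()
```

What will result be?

Step 1: builder(48) creates closure capturing base = 48.
Step 2: f() returns the captured base = 48.
Step 3: result = 48

The answer is 48.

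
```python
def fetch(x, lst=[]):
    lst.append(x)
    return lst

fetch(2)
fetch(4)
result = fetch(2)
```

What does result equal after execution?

Step 1: Mutable default argument gotcha! The list [] is created once.
Step 2: Each call appends to the SAME list: [2], [2, 4], [2, 4, 2].
Step 3: result = [2, 4, 2]

The answer is [2, 4, 2].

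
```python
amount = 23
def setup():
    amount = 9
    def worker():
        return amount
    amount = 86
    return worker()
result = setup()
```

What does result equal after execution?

Step 1: setup() sets amount = 9, then later amount = 86.
Step 2: worker() is called after amount is reassigned to 86. Closures capture variables by reference, not by value.
Step 3: result = 86

The answer is 86.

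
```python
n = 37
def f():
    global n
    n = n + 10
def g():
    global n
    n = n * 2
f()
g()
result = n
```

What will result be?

Step 1: n = 37.
Step 2: f() adds 10: n = 37 + 10 = 47.
Step 3: g() doubles: n = 47 * 2 = 94.
Step 4: result = 94

The answer is 94.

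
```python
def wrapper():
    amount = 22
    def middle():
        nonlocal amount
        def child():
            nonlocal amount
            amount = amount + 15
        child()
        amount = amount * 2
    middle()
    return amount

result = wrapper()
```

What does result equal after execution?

Step 1: amount = 22.
Step 2: child() adds 15: amount = 22 + 15 = 37.
Step 3: middle() doubles: amount = 37 * 2 = 74.
Step 4: result = 74

The answer is 74.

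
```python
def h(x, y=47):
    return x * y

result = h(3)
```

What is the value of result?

Step 1: h(3) uses default y = 47.
Step 2: Returns 3 * 47 = 141.
Step 3: result = 141

The answer is 141.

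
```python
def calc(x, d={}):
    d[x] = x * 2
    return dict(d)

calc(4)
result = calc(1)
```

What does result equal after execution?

Step 1: Mutable default dict is shared across calls.
Step 2: First call adds 4: 8. Second call adds 1: 2.
Step 3: result = {4: 8, 1: 2}

The answer is {4: 8, 1: 2}.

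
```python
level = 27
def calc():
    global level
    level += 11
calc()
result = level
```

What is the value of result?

Step 1: level = 27 globally.
Step 2: calc() modifies global level: level += 11 = 38.
Step 3: result = 38

The answer is 38.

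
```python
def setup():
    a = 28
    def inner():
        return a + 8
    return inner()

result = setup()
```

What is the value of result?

Step 1: setup() defines a = 28.
Step 2: inner() reads a = 28 from enclosing scope, returns 28 + 8 = 36.
Step 3: result = 36

The answer is 36.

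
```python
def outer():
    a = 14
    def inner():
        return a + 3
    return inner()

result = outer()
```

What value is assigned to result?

Step 1: outer() defines a = 14.
Step 2: inner() reads a = 14 from enclosing scope, returns 14 + 3 = 17.
Step 3: result = 17

The answer is 17.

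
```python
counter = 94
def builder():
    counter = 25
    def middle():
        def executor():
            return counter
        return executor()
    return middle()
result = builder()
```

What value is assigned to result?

Step 1: builder() defines counter = 25. middle() and executor() have no local counter.
Step 2: executor() checks local (none), enclosing middle() (none), enclosing builder() and finds counter = 25.
Step 3: result = 25

The answer is 25.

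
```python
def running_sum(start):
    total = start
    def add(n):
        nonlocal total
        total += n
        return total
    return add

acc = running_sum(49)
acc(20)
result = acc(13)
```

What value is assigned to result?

Step 1: running_sum(49) creates closure with total = 49.
Step 2: First acc(20): total = 49 + 20 = 69.
Step 3: Second acc(13): total = 69 + 13 = 82. result = 82

The answer is 82.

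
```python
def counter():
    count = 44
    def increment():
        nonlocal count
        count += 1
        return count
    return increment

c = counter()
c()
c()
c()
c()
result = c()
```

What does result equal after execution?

Step 1: counter() creates closure with count = 44.
Step 2: Each c() call increments count via nonlocal. After 5 calls: 44 + 5 = 49.
Step 3: result = 49

The answer is 49.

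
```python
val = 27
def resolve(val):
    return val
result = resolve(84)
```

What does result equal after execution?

Step 1: Global val = 27.
Step 2: resolve(84) takes parameter val = 84, which shadows the global.
Step 3: result = 84

The answer is 84.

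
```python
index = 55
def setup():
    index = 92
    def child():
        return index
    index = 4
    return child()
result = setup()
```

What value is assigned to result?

Step 1: setup() sets index = 92, then later index = 4.
Step 2: child() is called after index is reassigned to 4. Closures capture variables by reference, not by value.
Step 3: result = 4

The answer is 4.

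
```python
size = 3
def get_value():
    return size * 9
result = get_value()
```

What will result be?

Step 1: size = 3 is defined globally.
Step 2: get_value() looks up size from global scope = 3, then computes 3 * 9 = 27.
Step 3: result = 27

The answer is 27.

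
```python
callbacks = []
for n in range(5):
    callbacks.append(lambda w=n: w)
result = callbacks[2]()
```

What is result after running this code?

Step 1: Default argument w=n captures n's value at each iteration.
Step 2: callbacks[2] captured w = 2 when n was 2.
Step 3: result = 2

The answer is 2.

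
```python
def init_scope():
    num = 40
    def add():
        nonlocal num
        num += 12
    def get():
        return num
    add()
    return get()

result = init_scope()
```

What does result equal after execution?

Step 1: num = 40. add() modifies it via nonlocal, get() reads it.
Step 2: add() makes num = 40 + 12 = 52.
Step 3: get() returns 52. result = 52

The answer is 52.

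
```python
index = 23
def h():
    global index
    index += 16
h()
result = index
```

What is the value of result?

Step 1: index = 23 globally.
Step 2: h() modifies global index: index += 16 = 39.
Step 3: result = 39

The answer is 39.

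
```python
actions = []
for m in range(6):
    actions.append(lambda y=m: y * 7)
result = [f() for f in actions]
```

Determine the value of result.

Step 1: Default arg y=m captures m at each iteration.
Step 2: actions[k] has y defaulting to k, returns k * 7.
Step 3: result = [0, 7, 14, 21, 28, 35]

The answer is [0, 7, 14, 21, 28, 35].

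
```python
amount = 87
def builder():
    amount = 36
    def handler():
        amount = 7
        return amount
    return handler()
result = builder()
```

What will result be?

Step 1: Three scopes define amount: global (87), builder (36), handler (7).
Step 2: handler() has its own local amount = 7, which shadows both enclosing and global.
Step 3: result = 7 (local wins in LEGB)

The answer is 7.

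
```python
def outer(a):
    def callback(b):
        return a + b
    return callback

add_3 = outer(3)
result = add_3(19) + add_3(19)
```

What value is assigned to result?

Step 1: add_3 captures a = 3.
Step 2: add_3(19) = 3 + 19 = 22, called twice.
Step 3: result = 22 + 22 = 44

The answer is 44.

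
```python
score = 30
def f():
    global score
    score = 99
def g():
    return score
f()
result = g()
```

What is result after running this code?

Step 1: score = 30.
Step 2: f() sets global score = 99.
Step 3: g() reads global score = 99. result = 99

The answer is 99.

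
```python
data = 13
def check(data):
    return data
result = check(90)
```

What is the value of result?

Step 1: Global data = 13.
Step 2: check(90) takes parameter data = 90, which shadows the global.
Step 3: result = 90

The answer is 90.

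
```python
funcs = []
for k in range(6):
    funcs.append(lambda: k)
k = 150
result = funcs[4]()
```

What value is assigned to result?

Step 1: Lambdas capture the variable k by reference, not by value.
Step 2: After the loop, k is reassigned to 150.
Step 3: funcs[4]() looks up the current k = 150. result = 150

The answer is 150.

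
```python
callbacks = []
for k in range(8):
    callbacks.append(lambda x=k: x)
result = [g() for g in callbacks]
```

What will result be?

Step 1: Default arg x=k captures k at each iteration.
Step 2: Each lambda has its own default: 0, 1, ..., 7.
Step 3: result = [0, 1, 2, 3, 4, 5, 6, 7]

The answer is [0, 1, 2, 3, 4, 5, 6, 7].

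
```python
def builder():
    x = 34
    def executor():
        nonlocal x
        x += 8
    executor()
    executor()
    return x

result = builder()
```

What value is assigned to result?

Step 1: x starts at 34.
Step 2: executor() is called 2 times, each adding 8.
Step 3: x = 34 + 8 * 2 = 50

The answer is 50.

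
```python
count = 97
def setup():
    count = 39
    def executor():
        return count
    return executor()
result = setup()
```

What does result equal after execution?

Step 1: count = 97 globally, but setup() defines count = 39 locally.
Step 2: executor() looks up count. Not in local scope, so checks enclosing scope (setup) and finds count = 39.
Step 3: result = 39

The answer is 39.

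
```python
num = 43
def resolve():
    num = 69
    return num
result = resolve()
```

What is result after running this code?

Step 1: Global num = 43.
Step 2: resolve() creates local num = 69, shadowing the global.
Step 3: Returns local num = 69. result = 69

The answer is 69.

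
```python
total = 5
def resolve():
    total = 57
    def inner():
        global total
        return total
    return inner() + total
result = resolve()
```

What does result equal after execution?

Step 1: Global total = 5. resolve() shadows with local total = 57.
Step 2: inner() uses global keyword, so inner() returns global total = 5.
Step 3: resolve() returns 5 + 57 = 62

The answer is 62.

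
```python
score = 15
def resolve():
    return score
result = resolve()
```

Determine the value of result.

Step 1: score = 15 is defined in the global scope.
Step 2: resolve() looks up score. No local score exists, so Python checks the global scope via LEGB rule and finds score = 15.
Step 3: result = 15

The answer is 15.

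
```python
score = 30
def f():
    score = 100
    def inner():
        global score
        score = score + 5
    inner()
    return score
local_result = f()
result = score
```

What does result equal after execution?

Step 1: Global score = 30. f() creates local score = 100.
Step 2: inner() declares global score and adds 5: global score = 30 + 5 = 35.
Step 3: f() returns its local score = 100 (unaffected by inner).
Step 4: result = global score = 35

The answer is 35.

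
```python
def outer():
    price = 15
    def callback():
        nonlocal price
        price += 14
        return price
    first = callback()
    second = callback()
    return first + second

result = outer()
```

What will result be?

Step 1: price starts at 15.
Step 2: First call: price = 15 + 14 = 29, returns 29.
Step 3: Second call: price = 29 + 14 = 43, returns 43.
Step 4: result = 29 + 43 = 72

The answer is 72.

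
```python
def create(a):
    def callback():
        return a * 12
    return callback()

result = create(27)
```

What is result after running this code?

Step 1: create(27) binds parameter a = 27.
Step 2: callback() accesses a = 27 from enclosing scope.
Step 3: result = 27 * 12 = 324

The answer is 324.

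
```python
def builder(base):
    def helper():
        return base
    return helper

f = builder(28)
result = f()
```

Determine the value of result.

Step 1: builder(28) creates closure capturing base = 28.
Step 2: f() returns the captured base = 28.
Step 3: result = 28

The answer is 28.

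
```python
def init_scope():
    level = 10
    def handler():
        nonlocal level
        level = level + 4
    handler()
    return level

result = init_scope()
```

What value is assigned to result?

Step 1: init_scope() sets level = 10.
Step 2: handler() uses nonlocal to modify level in init_scope's scope: level = 10 + 4 = 14.
Step 3: init_scope() returns the modified level = 14

The answer is 14.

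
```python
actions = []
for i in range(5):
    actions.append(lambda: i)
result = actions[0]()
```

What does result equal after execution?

Step 1: The loop creates 5 lambdas, all referencing the same variable i.
Step 2: After the loop, i = 4 (final value).
Step 3: actions[0]() looks up i at call time and finds 4. This is the late binding gotcha. result = 4

The answer is 4.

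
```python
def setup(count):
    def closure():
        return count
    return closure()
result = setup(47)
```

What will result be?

Step 1: setup(47) binds parameter count = 47.
Step 2: closure() looks up count in enclosing scope and finds the parameter count = 47.
Step 3: result = 47

The answer is 47.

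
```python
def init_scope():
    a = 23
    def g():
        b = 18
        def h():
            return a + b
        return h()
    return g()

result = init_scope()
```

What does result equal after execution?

Step 1: init_scope() defines a = 23. g() defines b = 18.
Step 2: h() accesses both from enclosing scopes: a = 23, b = 18.
Step 3: result = 23 + 18 = 41

The answer is 41.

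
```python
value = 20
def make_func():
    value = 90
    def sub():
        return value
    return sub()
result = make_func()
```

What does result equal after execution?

Step 1: value = 20 globally, but make_func() defines value = 90 locally.
Step 2: sub() looks up value. Not in local scope, so checks enclosing scope (make_func) and finds value = 90.
Step 3: result = 90

The answer is 90.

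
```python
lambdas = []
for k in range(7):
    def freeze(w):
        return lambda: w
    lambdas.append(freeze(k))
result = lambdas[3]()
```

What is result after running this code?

Step 1: freeze(k) creates a new scope capturing w = k at call time.
Step 2: lambdas[3] = freeze(3), so its lambda captures w = 3.
Step 3: result = 3 (closure factory fixes late binding)

The answer is 3.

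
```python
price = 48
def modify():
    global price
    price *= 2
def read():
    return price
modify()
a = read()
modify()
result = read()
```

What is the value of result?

Step 1: price = 48.
Step 2: First modify(): price = 48 * 2 = 96.
Step 3: Second modify(): price = 96 * 2 = 192.
Step 4: read() returns 192

The answer is 192.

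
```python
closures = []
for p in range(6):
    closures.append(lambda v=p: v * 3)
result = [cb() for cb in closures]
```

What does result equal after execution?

Step 1: Default arg v=p captures p at each iteration.
Step 2: closures[k] has v defaulting to k, returns k * 3.
Step 3: result = [0, 3, 6, 9, 12, 15]

The answer is [0, 3, 6, 9, 12, 15].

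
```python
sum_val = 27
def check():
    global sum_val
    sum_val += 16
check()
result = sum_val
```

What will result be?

Step 1: sum_val = 27 globally.
Step 2: check() modifies global sum_val: sum_val += 16 = 43.
Step 3: result = 43

The answer is 43.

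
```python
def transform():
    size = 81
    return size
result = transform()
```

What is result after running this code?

Step 1: transform() defines size = 81 in its local scope.
Step 2: return size finds the local variable size = 81.
Step 3: result = 81

The answer is 81.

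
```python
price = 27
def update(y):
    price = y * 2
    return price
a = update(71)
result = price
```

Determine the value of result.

Step 1: Global price = 27.
Step 2: update(71) creates local price = 71 * 2 = 142.
Step 3: Global price unchanged because no global keyword. result = 27

The answer is 27.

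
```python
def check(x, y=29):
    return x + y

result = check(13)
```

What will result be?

Step 1: check(13) uses default y = 29.
Step 2: Returns 13 + 29 = 42.
Step 3: result = 42

The answer is 42.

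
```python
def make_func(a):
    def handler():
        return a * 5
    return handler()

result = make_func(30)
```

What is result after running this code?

Step 1: make_func(30) binds parameter a = 30.
Step 2: handler() accesses a = 30 from enclosing scope.
Step 3: result = 30 * 5 = 150

The answer is 150.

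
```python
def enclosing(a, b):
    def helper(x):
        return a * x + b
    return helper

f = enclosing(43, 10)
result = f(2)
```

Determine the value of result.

Step 1: enclosing(43, 10) captures a = 43, b = 10.
Step 2: f(2) computes 43 * 2 + 10 = 96.
Step 3: result = 96

The answer is 96.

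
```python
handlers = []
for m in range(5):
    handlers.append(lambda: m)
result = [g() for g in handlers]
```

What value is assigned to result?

Step 1: All 5 lambdas share the same variable m.
Step 2: After the loop, m = 4.
Step 3: Each call returns 4. result = [4, 4, 4, 4, 4]

The answer is [4, 4, 4, 4, 4].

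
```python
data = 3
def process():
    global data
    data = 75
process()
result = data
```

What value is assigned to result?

Step 1: data = 3 globally.
Step 2: process() declares global data and sets it to 75.
Step 3: After process(), global data = 75. result = 75

The answer is 75.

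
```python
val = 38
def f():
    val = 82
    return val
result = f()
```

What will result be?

Step 1: Global val = 38.
Step 2: f() creates local val = 82, shadowing the global.
Step 3: Returns local val = 82. result = 82

The answer is 82.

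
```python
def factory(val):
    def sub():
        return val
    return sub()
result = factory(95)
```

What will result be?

Step 1: factory(95) binds parameter val = 95.
Step 2: sub() looks up val in enclosing scope and finds the parameter val = 95.
Step 3: result = 95

The answer is 95.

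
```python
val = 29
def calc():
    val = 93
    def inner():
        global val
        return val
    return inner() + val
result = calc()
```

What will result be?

Step 1: Global val = 29. calc() shadows with local val = 93.
Step 2: inner() uses global keyword, so inner() returns global val = 29.
Step 3: calc() returns 29 + 93 = 122

The answer is 122.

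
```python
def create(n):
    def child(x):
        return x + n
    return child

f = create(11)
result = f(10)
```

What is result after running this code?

Step 1: create(11) creates a closure that captures n = 11.
Step 2: f(10) calls the closure with x = 10, returning 10 + 11 = 21.
Step 3: result = 21

The answer is 21.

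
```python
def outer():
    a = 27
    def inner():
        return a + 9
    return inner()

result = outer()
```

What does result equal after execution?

Step 1: outer() defines a = 27.
Step 2: inner() reads a = 27 from enclosing scope, returns 27 + 9 = 36.
Step 3: result = 36

The answer is 36.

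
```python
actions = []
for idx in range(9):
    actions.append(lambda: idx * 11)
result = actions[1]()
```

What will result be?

Step 1: All lambdas reference the same variable idx (late binding).
Step 2: After the loop, idx = 8. Every lambda returns idx * 11.
Step 3: actions[1]() = 8 * 11 = 88

The answer is 88.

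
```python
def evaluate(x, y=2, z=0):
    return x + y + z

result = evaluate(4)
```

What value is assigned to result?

Step 1: evaluate(4) uses defaults y = 2, z = 0.
Step 2: Returns 4 + 2 + 0 = 6.
Step 3: result = 6

The answer is 6.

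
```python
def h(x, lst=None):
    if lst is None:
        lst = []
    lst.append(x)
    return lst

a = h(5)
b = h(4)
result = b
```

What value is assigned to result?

Step 1: None default with guard creates a NEW list each call.
Step 2: a = [5] (fresh list). b = [4] (another fresh list).
Step 3: result = [4] (this is the fix for mutable default)

The answer is [4].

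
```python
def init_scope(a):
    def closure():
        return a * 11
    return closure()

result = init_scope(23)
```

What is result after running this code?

Step 1: init_scope(23) binds parameter a = 23.
Step 2: closure() accesses a = 23 from enclosing scope.
Step 3: result = 23 * 11 = 253

The answer is 253.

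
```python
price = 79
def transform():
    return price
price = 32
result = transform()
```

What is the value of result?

Step 1: price is first set to 79, then reassigned to 32.
Step 2: transform() is called after the reassignment, so it looks up the current global price = 32.
Step 3: result = 32

The answer is 32.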